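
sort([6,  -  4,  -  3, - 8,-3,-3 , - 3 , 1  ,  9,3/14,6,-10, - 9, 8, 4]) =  [ - 10, - 9,-8,- 4,-3 , - 3, - 3, - 3 , 3/14, 1,4,6,6,8, 9 ]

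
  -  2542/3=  - 848 + 2/3 = -  847.33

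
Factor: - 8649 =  - 3^2 * 31^2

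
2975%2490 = 485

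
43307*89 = 3854323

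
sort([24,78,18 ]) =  [18,  24, 78 ]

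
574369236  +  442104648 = 1016473884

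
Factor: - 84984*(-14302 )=2^4*3^1*3541^1 * 7151^1   =  1215441168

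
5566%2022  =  1522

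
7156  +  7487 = 14643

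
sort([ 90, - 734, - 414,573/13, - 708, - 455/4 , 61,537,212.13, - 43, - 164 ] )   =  [ - 734, - 708 , - 414, - 164, - 455/4, - 43,573/13 , 61, 90,212.13,  537 ]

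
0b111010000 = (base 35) D9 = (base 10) 464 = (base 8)720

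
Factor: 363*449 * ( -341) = - 3^1*11^3*31^1 *449^1 = - 55578567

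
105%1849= 105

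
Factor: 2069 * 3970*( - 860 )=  - 7063979800 = - 2^3 * 5^2*43^1*397^1*2069^1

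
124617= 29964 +94653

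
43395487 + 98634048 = 142029535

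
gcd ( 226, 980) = 2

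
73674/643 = 73674/643 = 114.58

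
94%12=10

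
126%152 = 126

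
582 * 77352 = 45018864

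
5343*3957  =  21142251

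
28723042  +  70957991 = 99681033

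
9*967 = 8703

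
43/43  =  1=1.00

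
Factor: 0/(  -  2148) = 0^1 =0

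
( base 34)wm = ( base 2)10001010110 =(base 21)2AI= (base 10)1110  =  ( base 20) 2fa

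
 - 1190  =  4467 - 5657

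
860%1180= 860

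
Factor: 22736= 2^4*7^2*29^1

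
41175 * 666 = 27422550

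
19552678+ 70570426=90123104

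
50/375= 2/15 = 0.13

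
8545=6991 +1554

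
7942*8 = 63536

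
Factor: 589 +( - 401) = 188 = 2^2*47^1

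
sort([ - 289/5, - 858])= [ - 858, - 289/5]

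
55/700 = 11/140 = 0.08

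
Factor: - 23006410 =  - 2^1*5^1*7^1 * 137^1*2399^1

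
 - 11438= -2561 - 8877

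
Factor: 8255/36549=3^( - 2)*5^1 * 13^1*31^( - 1) * 127^1 * 131^ (- 1)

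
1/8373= 1/8373 = 0.00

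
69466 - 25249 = 44217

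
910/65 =14 = 14.00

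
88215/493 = 178 + 461/493 = 178.94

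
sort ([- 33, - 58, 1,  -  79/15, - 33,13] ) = [-58,  -  33, - 33, - 79/15, 1, 13 ]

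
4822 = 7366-2544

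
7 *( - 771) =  -5397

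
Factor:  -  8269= -8269^1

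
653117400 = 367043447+286073953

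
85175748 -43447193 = 41728555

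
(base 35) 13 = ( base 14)2A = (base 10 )38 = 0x26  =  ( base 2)100110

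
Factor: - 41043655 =  -  5^1*8208731^1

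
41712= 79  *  528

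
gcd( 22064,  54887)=7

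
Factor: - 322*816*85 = -22333920=   -  2^5 * 3^1*5^1*7^1 * 17^2*23^1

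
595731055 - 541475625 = 54255430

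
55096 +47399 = 102495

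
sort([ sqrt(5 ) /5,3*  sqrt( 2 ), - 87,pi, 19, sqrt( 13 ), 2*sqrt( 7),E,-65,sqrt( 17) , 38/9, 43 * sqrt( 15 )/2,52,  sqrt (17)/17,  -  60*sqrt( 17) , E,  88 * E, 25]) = [ - 60*sqrt( 17 ), - 87, - 65, sqrt(17) /17,sqrt(5 )/5, E,E, pi,sqrt( 13),sqrt(17 ),  38/9, 3* sqrt( 2),2*sqrt(7),  19,25,52,43 *sqrt (15)/2 , 88 * E]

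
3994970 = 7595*526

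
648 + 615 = 1263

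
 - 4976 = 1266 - 6242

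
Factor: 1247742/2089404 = 2^( - 1)*103^1*127^( - 1)*457^(-1)*673^1 = 69319/116078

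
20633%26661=20633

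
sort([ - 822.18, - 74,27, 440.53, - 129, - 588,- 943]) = [ - 943, - 822.18, -588, - 129, - 74,27,440.53]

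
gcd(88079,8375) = 1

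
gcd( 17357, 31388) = 1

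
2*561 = 1122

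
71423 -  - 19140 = 90563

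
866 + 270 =1136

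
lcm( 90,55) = 990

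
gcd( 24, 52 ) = 4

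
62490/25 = 2499 + 3/5  =  2499.60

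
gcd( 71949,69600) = 87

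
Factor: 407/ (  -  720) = - 2^( - 4 )*3^ ( - 2)*5^ ( - 1)*11^1*37^1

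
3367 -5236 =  - 1869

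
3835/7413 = 3835/7413 = 0.52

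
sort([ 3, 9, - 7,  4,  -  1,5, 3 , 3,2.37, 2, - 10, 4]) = [  -  10, - 7,- 1,2,2.37,  3,3, 3 , 4, 4,5,9 ]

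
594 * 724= 430056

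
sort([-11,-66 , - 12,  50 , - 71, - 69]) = [ - 71, - 69,  -  66 , -12, - 11,50] 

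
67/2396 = 67/2396= 0.03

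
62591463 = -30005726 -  - 92597189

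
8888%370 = 8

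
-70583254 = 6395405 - 76978659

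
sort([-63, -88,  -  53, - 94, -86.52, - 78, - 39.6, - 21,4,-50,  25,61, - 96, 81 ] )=[-96,- 94, - 88,-86.52,-78,  -  63 ,-53,-50 ,-39.6,  -  21,  4,25, 61,81]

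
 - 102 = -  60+-42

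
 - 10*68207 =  - 682070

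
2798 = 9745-6947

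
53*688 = 36464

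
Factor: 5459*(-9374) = -51172666 = - 2^1*43^1*53^1*103^1*109^1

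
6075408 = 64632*94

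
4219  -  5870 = - 1651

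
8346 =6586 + 1760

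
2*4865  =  9730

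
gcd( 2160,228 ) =12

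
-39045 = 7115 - 46160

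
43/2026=43/2026  =  0.02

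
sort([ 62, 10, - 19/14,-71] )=[  -  71, - 19/14,10,62]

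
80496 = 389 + 80107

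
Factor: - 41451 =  - 3^1 *41^1 * 337^1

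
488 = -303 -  - 791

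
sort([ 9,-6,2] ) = [ - 6, 2,  9] 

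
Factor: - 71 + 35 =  - 2^2*3^2  =  - 36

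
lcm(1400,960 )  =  33600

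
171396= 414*414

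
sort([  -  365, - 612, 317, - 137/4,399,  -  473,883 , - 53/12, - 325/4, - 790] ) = [ - 790,  -  612,- 473,-365, - 325/4 ,-137/4, - 53/12,317,399, 883 ]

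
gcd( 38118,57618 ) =6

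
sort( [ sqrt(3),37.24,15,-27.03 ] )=[-27.03,sqrt(3),15,  37.24] 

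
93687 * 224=20985888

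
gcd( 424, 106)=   106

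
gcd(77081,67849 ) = 1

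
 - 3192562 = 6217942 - 9410504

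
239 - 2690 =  - 2451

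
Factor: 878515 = 5^1 * 11^1*15973^1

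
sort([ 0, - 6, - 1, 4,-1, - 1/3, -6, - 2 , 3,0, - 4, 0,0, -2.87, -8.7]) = [ - 8.7, - 6,-6,- 4, -2.87,  -  2, - 1, - 1, - 1/3, 0, 0, 0, 0, 3, 4 ]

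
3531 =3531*1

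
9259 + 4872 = 14131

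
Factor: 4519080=2^3  *3^2*5^1*12553^1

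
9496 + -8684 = 812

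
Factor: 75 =3^1* 5^2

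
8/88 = 1/11 = 0.09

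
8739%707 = 255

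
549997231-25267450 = 524729781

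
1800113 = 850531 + 949582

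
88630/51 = 88630/51 =1737.84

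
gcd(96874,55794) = 2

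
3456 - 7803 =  - 4347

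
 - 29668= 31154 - 60822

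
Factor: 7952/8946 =2^3*3^( - 2) = 8/9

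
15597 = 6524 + 9073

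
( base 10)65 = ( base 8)101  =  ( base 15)45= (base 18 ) 3B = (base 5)230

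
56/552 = 7/69 = 0.10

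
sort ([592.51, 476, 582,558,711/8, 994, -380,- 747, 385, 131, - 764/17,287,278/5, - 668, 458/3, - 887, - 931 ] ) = [ - 931,-887, - 747,-668, - 380, - 764/17, 278/5,711/8, 131, 458/3, 287,  385,476, 558,  582, 592.51, 994]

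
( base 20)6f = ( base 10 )135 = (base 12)B3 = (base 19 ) 72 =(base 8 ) 207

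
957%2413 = 957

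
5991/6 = 1997/2= 998.50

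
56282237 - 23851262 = 32430975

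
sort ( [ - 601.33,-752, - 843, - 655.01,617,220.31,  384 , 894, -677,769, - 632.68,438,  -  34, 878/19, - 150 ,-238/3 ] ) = [ -843,-752, -677, - 655.01,-632.68,  -  601.33, - 150, - 238/3, - 34,878/19,220.31,  384, 438,617,  769,894 ] 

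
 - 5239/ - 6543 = 5239/6543 = 0.80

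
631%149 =35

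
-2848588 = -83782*34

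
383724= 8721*44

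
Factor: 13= 13^1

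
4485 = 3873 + 612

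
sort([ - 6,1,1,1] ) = [-6,1, 1,1 ]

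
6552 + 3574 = 10126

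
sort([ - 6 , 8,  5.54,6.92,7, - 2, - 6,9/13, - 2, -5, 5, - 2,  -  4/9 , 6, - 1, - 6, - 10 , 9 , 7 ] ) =[ - 10, - 6, - 6, - 6 , - 5, - 2,-2,-2, - 1,  -  4/9,9/13,5,5.54,6,6.92, 7, 7,8,  9] 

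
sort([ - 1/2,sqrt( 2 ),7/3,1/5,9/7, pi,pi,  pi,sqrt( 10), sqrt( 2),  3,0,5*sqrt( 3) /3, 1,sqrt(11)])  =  [ - 1/2, 0,1/5, 1, 9/7,  sqrt ( 2), sqrt(2), 7/3,5*sqrt(3 ) /3, 3, pi, pi,pi , sqrt(10),sqrt( 11 )]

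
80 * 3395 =271600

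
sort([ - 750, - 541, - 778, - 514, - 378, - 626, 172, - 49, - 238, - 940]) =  [ - 940, - 778, -750, - 626, - 541, - 514, - 378, - 238, - 49,172 ]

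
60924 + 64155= 125079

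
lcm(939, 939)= 939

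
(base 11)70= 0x4d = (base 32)2d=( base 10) 77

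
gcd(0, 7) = 7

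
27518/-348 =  - 13759/174= -  79.07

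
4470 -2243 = 2227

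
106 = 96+10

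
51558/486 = 106+7/81 = 106.09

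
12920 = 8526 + 4394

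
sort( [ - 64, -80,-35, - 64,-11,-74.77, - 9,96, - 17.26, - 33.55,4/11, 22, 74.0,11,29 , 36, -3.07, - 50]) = [ - 80, - 74.77, - 64,-64 , - 50, - 35, - 33.55,-17.26, - 11, - 9,-3.07,4/11,11,22, 29,36,  74.0  ,  96] 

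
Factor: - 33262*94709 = -3150210758 = - 2^1*16631^1*94709^1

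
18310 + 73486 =91796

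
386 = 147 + 239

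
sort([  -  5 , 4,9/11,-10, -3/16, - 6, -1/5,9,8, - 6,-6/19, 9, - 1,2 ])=[ - 10, - 6, - 6,  -  5, - 1, - 6/19, - 1/5, - 3/16,9/11,2, 4, 8, 9,9 ]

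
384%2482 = 384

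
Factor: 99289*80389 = 7981743421= 19^1*4231^1*99289^1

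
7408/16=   463 = 463.00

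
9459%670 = 79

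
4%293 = 4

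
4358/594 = 2179/297 = 7.34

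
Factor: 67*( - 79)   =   - 67^1*79^1 = - 5293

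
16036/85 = 188 + 56/85 = 188.66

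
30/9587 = 30/9587 = 0.00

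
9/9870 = 3/3290 = 0.00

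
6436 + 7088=13524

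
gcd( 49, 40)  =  1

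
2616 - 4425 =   -  1809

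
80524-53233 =27291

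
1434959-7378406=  - 5943447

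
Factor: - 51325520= -2^4*5^1 *191^1  *3359^1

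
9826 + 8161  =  17987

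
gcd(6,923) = 1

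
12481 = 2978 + 9503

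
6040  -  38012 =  - 31972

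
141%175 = 141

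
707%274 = 159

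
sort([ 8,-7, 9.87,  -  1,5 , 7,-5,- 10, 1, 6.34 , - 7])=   [  -  10,  -  7,  -  7, - 5, - 1,  1, 5,6.34,7, 8, 9.87] 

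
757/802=757/802= 0.94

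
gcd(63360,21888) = 1152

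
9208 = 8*1151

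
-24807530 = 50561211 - 75368741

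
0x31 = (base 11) 45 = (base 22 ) 25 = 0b110001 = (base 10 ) 49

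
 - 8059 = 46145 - 54204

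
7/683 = 7/683=   0.01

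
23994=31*774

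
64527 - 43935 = 20592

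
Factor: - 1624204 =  - 2^2*463^1*877^1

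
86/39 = 86/39 = 2.21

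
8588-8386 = 202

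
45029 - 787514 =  - 742485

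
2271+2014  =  4285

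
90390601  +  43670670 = 134061271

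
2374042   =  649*3658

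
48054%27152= 20902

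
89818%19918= 10146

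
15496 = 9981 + 5515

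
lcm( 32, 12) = 96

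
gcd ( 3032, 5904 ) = 8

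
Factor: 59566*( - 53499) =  - 3186721434  =  -  2^1*3^1*13^1*17^1*29^1*79^1 *1049^1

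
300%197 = 103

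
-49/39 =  - 2 + 29/39 = -1.26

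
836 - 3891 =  - 3055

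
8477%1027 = 261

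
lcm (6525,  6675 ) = 580725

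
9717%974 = 951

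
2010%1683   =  327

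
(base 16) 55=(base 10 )85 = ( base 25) 3a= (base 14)61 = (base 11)78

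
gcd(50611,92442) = 1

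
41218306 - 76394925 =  - 35176619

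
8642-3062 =5580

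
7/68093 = 7/68093 = 0.00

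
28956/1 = 28956 = 28956.00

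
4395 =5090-695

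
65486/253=258 + 212/253 = 258.84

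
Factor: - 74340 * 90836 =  - 2^4*3^2*5^1 * 7^1*59^1*22709^1=- 6752748240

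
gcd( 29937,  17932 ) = 1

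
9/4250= 9/4250 = 0.00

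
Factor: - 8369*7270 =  - 60842630 = - 2^1*5^1*727^1  *  8369^1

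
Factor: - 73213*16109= - 7^1*89^1*181^1*10459^1=-  1179388217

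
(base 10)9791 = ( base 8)23077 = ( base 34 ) 8FX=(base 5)303131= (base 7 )40355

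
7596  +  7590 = 15186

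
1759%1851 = 1759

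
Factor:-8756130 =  - 2^1*3^1 * 5^1*53^1  *  5507^1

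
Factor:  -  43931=-197^1*223^1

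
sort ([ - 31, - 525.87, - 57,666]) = [-525.87, - 57,-31,666]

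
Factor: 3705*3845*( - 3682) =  - 2^1*3^1*  5^2*7^1*13^1*19^1*263^1*769^1= - 52452759450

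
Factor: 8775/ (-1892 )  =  -2^ (-2 ) *3^3*5^2*11^( - 1)*13^1 *43^( - 1 ) 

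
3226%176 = 58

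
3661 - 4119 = -458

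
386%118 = 32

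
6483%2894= 695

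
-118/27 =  - 5+ 17/27 = -4.37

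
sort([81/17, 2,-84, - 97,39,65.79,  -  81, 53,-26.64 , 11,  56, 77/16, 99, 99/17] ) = [ - 97,-84, - 81, - 26.64,2, 81/17, 77/16, 99/17,11  ,  39,53, 56,65.79 , 99] 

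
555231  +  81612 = 636843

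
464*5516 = 2559424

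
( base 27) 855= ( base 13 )2945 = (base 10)5972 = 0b1011101010100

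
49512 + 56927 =106439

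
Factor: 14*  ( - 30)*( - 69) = 28980 =2^2 * 3^2*5^1*7^1*23^1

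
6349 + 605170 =611519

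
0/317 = 0 =0.00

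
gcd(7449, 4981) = 1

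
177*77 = 13629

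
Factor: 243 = 3^5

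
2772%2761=11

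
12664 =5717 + 6947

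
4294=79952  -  75658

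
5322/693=1774/231=7.68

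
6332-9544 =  -3212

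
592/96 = 37/6= 6.17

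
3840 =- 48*(  -  80)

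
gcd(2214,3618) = 54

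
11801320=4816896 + 6984424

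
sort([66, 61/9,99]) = [ 61/9,66, 99]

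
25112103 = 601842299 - 576730196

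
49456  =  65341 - 15885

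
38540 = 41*940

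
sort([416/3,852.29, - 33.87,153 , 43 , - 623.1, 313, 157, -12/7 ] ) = [ - 623.1, - 33.87, - 12/7, 43 , 416/3, 153, 157, 313,852.29 ] 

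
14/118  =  7/59  =  0.12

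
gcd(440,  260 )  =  20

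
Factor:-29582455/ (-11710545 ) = 845213/334587=3^( - 1)*11^ ( - 1)*397^1*2129^1*10139^( - 1) 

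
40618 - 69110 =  - 28492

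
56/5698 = 4/407 = 0.01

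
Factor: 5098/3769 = 2^1 * 2549^1*3769^( - 1 ) 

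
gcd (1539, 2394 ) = 171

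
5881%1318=609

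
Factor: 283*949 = 268567 = 13^1*73^1*283^1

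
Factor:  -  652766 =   -  2^1*17^1 * 73^1*263^1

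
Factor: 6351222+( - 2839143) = 3512079 = 3^5*97^1 * 149^1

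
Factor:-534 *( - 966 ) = 515844 = 2^2*3^2*7^1*23^1*89^1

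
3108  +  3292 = 6400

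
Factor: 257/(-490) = -2^(-1 )*5^( - 1)*7^( - 2)*257^1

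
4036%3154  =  882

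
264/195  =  88/65 = 1.35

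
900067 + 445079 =1345146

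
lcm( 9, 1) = 9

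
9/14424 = 3/4808  =  0.00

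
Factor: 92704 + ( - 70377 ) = 22327 = 83^1 * 269^1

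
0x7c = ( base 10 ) 124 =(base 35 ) 3J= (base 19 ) 6a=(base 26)4k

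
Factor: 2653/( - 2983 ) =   -  7^1*19^( - 1)*157^( - 1 )*379^1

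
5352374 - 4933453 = 418921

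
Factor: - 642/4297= -2^1*3^1*107^1*4297^( - 1)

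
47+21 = 68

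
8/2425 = 8/2425= 0.00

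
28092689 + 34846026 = 62938715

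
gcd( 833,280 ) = 7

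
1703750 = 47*36250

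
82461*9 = 742149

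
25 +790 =815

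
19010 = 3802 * 5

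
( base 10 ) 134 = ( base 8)206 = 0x86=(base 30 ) 4e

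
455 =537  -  82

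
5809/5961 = 5809/5961 = 0.97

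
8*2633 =21064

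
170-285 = -115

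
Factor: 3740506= 2^1*7^1 * 11^1*107^1*227^1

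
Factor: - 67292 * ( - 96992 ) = 6526785664 = 2^7 * 7^1 * 433^1 * 16823^1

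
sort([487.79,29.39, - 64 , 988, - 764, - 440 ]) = [ - 764, - 440, - 64,29.39,487.79,988]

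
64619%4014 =395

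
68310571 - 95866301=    - 27555730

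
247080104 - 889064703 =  - 641984599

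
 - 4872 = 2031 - 6903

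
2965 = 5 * 593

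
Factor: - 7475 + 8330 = 3^2*5^1*19^1 = 855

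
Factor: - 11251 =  - 11251^1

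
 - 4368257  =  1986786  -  6355043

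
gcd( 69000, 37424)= 8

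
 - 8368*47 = -393296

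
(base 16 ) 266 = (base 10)614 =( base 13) 383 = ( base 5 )4424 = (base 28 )LQ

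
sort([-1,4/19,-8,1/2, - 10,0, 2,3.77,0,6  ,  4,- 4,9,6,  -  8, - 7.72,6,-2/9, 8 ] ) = [- 10,- 8,-8,-7.72,-4,-1,-2/9,0,0,4/19,1/2, 2, 3.77,4,6, 6, 6, 8,9]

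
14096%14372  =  14096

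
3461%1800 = 1661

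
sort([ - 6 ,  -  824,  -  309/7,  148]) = [ - 824,  -  309/7,- 6, 148 ]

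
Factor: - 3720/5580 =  - 2^1*3^( - 1) = - 2/3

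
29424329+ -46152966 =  - 16728637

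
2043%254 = 11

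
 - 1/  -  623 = 1/623 = 0.00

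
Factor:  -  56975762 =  - 2^1*911^1*31271^1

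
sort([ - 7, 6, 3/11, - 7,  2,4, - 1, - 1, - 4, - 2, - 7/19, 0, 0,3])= [ - 7, - 7, - 4, - 2, - 1, - 1, - 7/19, 0, 0, 3/11, 2,3, 4,6] 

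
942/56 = 16 + 23/28 = 16.82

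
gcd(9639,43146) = 459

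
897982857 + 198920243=1096903100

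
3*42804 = 128412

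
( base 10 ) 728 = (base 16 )2D8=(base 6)3212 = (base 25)143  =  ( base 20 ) 1g8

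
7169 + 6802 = 13971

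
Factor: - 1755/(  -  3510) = 1/2= 2^(-1)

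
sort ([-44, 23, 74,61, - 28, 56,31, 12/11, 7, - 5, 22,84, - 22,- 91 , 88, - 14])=[ - 91, - 44, - 28, - 22,-14, - 5, 12/11, 7, 22 , 23, 31, 56, 61,  74,84, 88]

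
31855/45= 707 + 8/9 = 707.89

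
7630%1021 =483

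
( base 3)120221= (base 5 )3210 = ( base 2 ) 110101110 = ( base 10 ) 430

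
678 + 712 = 1390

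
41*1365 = 55965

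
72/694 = 36/347 = 0.10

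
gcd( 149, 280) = 1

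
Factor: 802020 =2^2 * 3^1 * 5^1 * 13367^1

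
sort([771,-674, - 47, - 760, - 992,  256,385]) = [ - 992, - 760, - 674, - 47,  256, 385,771]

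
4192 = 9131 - 4939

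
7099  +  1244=8343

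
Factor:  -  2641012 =-2^2*11^1*193^1 *311^1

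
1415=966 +449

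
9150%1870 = 1670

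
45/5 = 9  =  9.00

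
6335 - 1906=4429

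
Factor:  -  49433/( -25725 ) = 3^( - 1 ) * 5^(-2 )*7^( - 3 ) *49433^1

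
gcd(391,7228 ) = 1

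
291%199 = 92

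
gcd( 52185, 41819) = 71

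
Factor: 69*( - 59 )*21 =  - 85491  =  - 3^2*7^1*23^1* 59^1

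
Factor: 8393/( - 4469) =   -  7^1 * 11^1*41^(  -  1 )  =  - 77/41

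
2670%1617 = 1053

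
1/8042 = 1/8042= 0.00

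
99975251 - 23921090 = 76054161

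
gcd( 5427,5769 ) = 9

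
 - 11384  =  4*(  -  2846) 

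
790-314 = 476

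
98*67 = 6566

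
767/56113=767/56113 = 0.01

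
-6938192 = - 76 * 91292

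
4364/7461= 4364/7461 = 0.58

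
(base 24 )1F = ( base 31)18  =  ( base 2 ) 100111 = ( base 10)39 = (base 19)21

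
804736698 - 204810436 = 599926262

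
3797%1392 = 1013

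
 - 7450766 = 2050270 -9501036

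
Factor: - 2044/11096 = -2^( - 1) * 7^1*19^( - 1 ) = - 7/38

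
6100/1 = 6100 = 6100.00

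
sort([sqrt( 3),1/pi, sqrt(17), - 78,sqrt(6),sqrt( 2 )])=[ - 78, 1/pi, sqrt (2), sqrt( 3 ),sqrt( 6 ),sqrt( 17 ) ] 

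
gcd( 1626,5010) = 6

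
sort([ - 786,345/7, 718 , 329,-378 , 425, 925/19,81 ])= [-786,-378,925/19,345/7, 81, 329, 425, 718] 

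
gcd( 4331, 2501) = 61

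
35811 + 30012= 65823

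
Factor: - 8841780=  - 2^2*3^2 * 5^1 * 49121^1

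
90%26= 12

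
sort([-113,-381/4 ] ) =[-113,-381/4 ] 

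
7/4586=7/4586 = 0.00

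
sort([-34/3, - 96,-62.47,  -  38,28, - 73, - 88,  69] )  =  [ - 96, - 88,-73 , - 62.47, - 38,-34/3,28,69]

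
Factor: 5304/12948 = 34/83 = 2^1  *  17^1*83^( - 1) 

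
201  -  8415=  - 8214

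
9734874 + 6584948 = 16319822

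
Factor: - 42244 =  - 2^2 * 59^1 * 179^1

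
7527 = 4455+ 3072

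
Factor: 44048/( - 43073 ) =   -  2^4 * 19^( - 1 )*2267^(  -  1 ) * 2753^1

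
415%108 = 91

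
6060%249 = 84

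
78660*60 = 4719600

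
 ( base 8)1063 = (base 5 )4223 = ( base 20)183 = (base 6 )2335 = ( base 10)563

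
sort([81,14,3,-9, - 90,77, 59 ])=[ - 90, - 9,3 , 14, 59, 77,81] 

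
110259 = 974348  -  864089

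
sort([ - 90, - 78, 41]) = [ - 90, - 78,41 ] 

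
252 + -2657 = -2405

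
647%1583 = 647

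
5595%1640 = 675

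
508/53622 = 254/26811 = 0.01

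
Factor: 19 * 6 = 114 = 2^1*3^1*19^1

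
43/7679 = 43/7679=0.01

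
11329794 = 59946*189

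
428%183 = 62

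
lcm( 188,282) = 564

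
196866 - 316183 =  - 119317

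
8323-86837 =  - 78514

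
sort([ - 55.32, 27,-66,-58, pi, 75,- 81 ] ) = [-81, - 66, - 58,-55.32,  pi, 27,75 ]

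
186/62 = 3 =3.00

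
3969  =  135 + 3834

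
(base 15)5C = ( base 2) 1010111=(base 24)3F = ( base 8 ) 127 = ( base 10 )87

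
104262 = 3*34754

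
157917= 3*52639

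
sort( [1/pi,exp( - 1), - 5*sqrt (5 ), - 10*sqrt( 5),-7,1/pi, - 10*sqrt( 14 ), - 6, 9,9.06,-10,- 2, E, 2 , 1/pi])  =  [ - 10*sqrt(14 ),- 10*sqrt ( 5), - 5 * sqrt( 5),-10, - 7, - 6, - 2 , 1/pi, 1/pi, 1/pi, exp ( - 1 ),2, E , 9,9.06] 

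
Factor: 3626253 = 3^2*17^1*137^1*173^1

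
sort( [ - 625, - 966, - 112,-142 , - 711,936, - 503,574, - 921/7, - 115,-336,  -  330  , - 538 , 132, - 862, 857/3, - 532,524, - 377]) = [ - 966, - 862, -711,  -  625, - 538, - 532,  -  503, - 377, - 336, - 330, - 142, - 921/7, - 115, - 112, 132,857/3,524,574,936 ]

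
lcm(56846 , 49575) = 4263450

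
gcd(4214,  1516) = 2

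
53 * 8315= 440695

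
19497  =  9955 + 9542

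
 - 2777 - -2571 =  - 206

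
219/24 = 9+ 1/8= 9.12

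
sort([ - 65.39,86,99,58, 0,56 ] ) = [ - 65.39,0, 56,58,  86,  99 ] 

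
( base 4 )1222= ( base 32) 3A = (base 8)152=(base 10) 106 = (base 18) 5g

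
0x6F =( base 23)4j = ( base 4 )1233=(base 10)111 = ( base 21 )56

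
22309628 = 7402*3014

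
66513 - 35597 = 30916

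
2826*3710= 10484460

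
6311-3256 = 3055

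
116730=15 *7782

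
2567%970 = 627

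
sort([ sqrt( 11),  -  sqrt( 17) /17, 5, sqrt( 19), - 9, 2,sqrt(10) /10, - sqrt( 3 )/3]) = [-9, - sqrt( 3)/3, - sqrt( 17 ) /17,sqrt( 10)/10,2, sqrt( 11), sqrt(19), 5 ] 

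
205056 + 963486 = 1168542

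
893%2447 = 893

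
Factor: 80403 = 3^1 * 26801^1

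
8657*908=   7860556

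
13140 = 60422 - 47282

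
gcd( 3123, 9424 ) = 1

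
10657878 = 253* 42126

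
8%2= 0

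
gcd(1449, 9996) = 21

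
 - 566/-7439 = 566/7439 = 0.08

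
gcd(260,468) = 52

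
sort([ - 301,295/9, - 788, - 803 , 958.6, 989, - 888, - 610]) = [ - 888, - 803,  -  788, - 610, - 301,295/9, 958.6,989 ] 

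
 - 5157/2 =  - 5157/2 = - 2578.50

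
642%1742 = 642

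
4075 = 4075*1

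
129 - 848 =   -  719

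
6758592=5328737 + 1429855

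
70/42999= 70/42999 = 0.00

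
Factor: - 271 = -271^1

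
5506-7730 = - 2224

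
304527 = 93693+210834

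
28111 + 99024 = 127135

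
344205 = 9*38245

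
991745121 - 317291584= 674453537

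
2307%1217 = 1090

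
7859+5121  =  12980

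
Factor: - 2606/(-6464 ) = 1303/3232 = 2^(  -  5 ) * 101^( - 1 ) * 1303^1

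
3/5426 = 3/5426= 0.00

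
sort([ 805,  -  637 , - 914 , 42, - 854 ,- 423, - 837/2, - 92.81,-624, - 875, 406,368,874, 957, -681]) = [ - 914 , - 875 , - 854, - 681,-637, -624, - 423, - 837/2 ,  -  92.81,42,  368, 406,805, 874, 957]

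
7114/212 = 33+59/106 = 33.56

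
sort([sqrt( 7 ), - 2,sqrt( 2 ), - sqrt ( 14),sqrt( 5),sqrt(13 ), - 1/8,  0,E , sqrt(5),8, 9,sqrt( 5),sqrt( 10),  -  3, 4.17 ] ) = [-sqrt( 14), - 3, - 2, - 1/8, 0  ,  sqrt( 2),sqrt( 5 ),sqrt( 5),sqrt( 5),sqrt( 7), E,sqrt( 10),sqrt ( 13),4.17  ,  8,9]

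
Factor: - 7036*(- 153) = 1076508 = 2^2*3^2 * 17^1*1759^1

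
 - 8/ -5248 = 1/656=0.00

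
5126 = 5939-813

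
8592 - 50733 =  - 42141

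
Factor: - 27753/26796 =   -  2^( - 2)*7^( - 1)*29^1   =  - 29/28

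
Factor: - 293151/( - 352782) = 2^( - 1 )*3^( - 2)*19^1 * 37^1*47^( - 1) = 703/846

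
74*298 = 22052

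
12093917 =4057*2981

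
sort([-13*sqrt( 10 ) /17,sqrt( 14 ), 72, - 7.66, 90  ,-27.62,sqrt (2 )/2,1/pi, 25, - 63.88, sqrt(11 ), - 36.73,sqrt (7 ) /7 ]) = [- 63.88, - 36.73 , - 27.62 , - 7.66,-13*sqrt(10)/17, 1/pi , sqrt( 7)/7,sqrt ( 2 )/2  ,  sqrt ( 11), sqrt( 14), 25, 72, 90]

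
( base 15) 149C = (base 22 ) 930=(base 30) 4rc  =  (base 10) 4422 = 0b1000101000110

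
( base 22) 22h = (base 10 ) 1029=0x405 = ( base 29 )16e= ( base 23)1lh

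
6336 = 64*99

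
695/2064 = 695/2064 = 0.34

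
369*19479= 7187751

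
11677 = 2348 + 9329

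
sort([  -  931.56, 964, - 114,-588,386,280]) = [  -  931.56, - 588, - 114, 280, 386, 964]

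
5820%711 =132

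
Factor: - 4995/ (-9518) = 2^(  -  1)*3^3*5^1  *  37^1*4759^ ( - 1)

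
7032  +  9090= 16122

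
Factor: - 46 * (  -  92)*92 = 389344 = 2^5*23^3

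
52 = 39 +13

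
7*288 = 2016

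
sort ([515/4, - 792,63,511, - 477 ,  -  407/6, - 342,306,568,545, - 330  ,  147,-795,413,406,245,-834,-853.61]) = [ - 853.61, - 834, - 795, - 792, -477,  -  342, - 330,-407/6,  63,  515/4,147,245 , 306,  406,413,511,545,568]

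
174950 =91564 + 83386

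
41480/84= 10370/21 = 493.81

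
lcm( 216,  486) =1944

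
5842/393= 14+340/393 =14.87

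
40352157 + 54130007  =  94482164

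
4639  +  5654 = 10293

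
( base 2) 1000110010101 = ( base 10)4501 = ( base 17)f9d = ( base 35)3NL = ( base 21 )A47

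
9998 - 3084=6914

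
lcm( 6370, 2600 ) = 127400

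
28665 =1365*21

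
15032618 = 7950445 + 7082173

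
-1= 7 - 8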